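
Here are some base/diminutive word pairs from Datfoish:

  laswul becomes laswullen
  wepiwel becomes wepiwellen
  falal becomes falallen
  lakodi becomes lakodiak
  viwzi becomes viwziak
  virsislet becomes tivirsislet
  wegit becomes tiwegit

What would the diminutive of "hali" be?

haliak

"hali" ends in -i. The stems ending in -i (lakodi → lakodiak, viwzi → viwziak) add -ak.
The other patterns: stems ending in -l double the final consonant and add -en; stems ending in -t add the prefix ti-.
So hali → haliak.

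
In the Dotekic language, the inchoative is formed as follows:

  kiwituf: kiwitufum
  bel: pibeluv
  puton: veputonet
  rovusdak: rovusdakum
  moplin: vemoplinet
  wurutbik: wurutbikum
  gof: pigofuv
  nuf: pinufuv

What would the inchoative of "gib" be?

nuf and kiwituf both end in -f yet inflect differently (pinufuv, kiwitufum), so the final letter is not what conditions the rule; the number of vowels is.
"gib" has 1 vowel. The stems with 1 vowel (bel → pibeluv, nuf → pinufuv, gof → pigofuv) add pi- … -uv around the stem.
The other patterns: stems with 2 vowels add ve- … -et around the stem; stems with 3 vowels add -um.
So gib → pigibuv.

pigibuv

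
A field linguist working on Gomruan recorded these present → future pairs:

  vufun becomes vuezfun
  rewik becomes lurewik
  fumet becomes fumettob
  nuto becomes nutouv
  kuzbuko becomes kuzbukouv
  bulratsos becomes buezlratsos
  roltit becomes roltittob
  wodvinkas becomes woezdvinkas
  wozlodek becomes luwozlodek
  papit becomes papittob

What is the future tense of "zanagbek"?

luzanagbek

"zanagbek" ends in -k. The stems ending in -k (rewik → lurewik, wozlodek → luwozlodek) add the prefix lu-.
The other patterns: stems ending in -o add -uv; stems ending in -t double the final consonant and add -ob; stems ending in -n or -s insert -ez- after the first vowel.
So zanagbek → luzanagbek.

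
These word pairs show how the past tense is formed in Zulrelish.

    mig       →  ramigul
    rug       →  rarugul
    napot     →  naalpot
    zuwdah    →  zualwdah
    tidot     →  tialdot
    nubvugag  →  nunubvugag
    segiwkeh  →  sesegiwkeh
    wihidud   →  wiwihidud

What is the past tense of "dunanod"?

"dunanod" has 3 vowels. The stems with 3 vowels (nubvugag → nunubvugag, segiwkeh → sesegiwkeh, wihidud → wiwihidud) repeat the first consonant+vowel as a prefix.
So dunanod → dudunanod.

dudunanod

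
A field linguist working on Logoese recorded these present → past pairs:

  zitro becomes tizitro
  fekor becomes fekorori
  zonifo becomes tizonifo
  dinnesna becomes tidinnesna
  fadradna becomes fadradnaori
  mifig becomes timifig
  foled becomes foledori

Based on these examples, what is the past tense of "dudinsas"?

fadradna and dinnesna both end in -a yet inflect differently (fadradnaori, tidinnesna), so the final letter is not what conditions the rule; the first letter is.
"dudinsas" begins with d-. The one such stem in the data (dinnesna → tidinnesna) adds the prefix ti-, so the same rule applies.
The other pattern: stems beginning with f- add -ori.
So dudinsas → tidudinsas.

tidudinsas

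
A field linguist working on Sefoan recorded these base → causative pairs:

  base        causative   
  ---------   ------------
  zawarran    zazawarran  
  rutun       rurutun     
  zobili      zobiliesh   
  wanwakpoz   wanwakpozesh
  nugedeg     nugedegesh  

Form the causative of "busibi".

busibiesh

zawarran and zobili both begin with z- yet inflect differently (zazawarran, zobiliesh), so the first letter is not what conditions the rule; the final letter is.
"busibi" ends in -i. The one such stem in the data (zobili → zobiliesh) adds -esh, so the same rule applies.
So busibi → busibiesh.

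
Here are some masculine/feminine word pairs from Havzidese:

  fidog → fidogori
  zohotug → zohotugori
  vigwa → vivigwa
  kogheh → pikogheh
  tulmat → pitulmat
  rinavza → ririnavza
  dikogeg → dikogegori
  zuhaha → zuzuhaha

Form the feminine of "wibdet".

"wibdet" ends in -t. The one such stem in the data (tulmat → pitulmat) adds the prefix pi-, so the same rule applies.
The other patterns: stems ending in -a repeat the first consonant+vowel as a prefix; stems ending in -g add -ori.
So wibdet → piwibdet.

piwibdet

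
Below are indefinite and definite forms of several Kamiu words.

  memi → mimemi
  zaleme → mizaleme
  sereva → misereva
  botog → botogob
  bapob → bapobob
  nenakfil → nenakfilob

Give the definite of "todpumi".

"todpumi" ends in a vowel. The stems ending in a vowel (memi → mimemi, zaleme → mizaleme, sereva → misereva) add the prefix mi-.
So todpumi → mitodpumi.

mitodpumi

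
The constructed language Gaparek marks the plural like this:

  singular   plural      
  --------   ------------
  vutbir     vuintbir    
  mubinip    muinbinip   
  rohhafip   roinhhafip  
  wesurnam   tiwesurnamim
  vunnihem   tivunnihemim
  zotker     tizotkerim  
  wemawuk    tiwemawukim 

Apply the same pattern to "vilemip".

vutbir and zotker both end in -r yet inflect differently (vuintbir, tizotkerim), so the final letter is not what conditions the rule; the last vowel is.
"vilemip" has last vowel 'i'. The stems whose last vowel is 'i' (vutbir → vuintbir, mubinip → muinbinip, rohhafip → roinhhafip) insert -in- after the first vowel.
The other pattern: stems whose last vowel is 'a', 'e' or 'u' add ti- … -im around the stem.
So vilemip → viinlemip.

viinlemip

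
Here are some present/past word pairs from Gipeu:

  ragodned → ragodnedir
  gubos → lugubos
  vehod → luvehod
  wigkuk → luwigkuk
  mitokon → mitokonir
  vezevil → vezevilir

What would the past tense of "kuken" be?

lukuken

vehod and ragodned both end in -d yet inflect differently (luvehod, ragodnedir), so the final letter is not what conditions the rule; the number of vowels is.
"kuken" has 2 vowels. The stems with 2 vowels (gubos → lugubos, wigkuk → luwigkuk, vehod → luvehod) add the prefix lu-.
So kuken → lukuken.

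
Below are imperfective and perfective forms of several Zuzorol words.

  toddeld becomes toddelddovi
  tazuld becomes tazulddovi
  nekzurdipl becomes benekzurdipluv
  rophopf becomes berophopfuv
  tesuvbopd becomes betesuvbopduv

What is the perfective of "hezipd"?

behezipduv

"hezipd" has second-to-last letter 'p'. The stems whose second-to-last letter is 'p' (nekzurdipl → benekzurdipluv, rophopf → berophopfuv, tesuvbopd → betesuvbopduv) add be- … -uv around the stem.
The other pattern: stems whose second-to-last letter is 'l' double the final consonant and add -ovi.
So hezipd → behezipduv.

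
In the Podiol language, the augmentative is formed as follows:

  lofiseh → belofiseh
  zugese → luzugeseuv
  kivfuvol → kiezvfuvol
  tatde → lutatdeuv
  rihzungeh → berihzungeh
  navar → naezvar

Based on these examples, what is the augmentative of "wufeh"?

bewufeh

zugese and rihzungeh both have last vowel 'e' yet inflect differently (luzugeseuv, berihzungeh), so the last vowel is not what conditions the rule; the final letter is.
"wufeh" ends in -h. The stems ending in -h (rihzungeh → berihzungeh, lofiseh → belofiseh) add the prefix be-.
The other patterns: stems ending in -e add lu- … -uv around the stem; stems ending in -l or -r insert -ez- after the first vowel.
So wufeh → bewufeh.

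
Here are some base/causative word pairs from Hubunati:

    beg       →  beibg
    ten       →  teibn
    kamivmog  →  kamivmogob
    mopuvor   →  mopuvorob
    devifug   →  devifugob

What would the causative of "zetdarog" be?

zetdarogob

beg and kamivmog both end in -g yet inflect differently (beibg, kamivmogob), so the final letter is not what conditions the rule; the number of vowels is.
"zetdarog" has 3 vowels. The stems with 3 vowels (kamivmog → kamivmogob, mopuvor → mopuvorob, devifug → devifugob) add -ob.
So zetdarog → zetdarogob.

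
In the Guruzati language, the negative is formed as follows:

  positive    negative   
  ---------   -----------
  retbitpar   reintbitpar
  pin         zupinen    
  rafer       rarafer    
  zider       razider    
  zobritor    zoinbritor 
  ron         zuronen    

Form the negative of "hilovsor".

hiinlovsor

zider and retbitpar both end in -r yet inflect differently (razider, reintbitpar), so the final letter is not what conditions the rule; the number of vowels is.
"hilovsor" has 3 vowels. The stems with 3 vowels (retbitpar → reintbitpar, zobritor → zoinbritor) insert -in- after the first vowel.
The other patterns: stems with 1 vowel add zu- … -en around the stem; stems with 2 vowels add the prefix ra-.
So hilovsor → hiinlovsor.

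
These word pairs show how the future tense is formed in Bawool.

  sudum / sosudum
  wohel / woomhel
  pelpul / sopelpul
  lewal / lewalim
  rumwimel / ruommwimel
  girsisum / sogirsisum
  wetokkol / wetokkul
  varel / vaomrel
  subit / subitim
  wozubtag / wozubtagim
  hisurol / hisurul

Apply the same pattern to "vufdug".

sovufdug

lewal and wetokkol both end in -l yet inflect differently (lewalim, wetokkul), so the final letter is not what conditions the rule; the last vowel is.
"vufdug" has last vowel 'u'. The stems whose last vowel is 'u' (pelpul → sopelpul, girsisum → sogirsisum, sudum → sosudum) add the prefix so-.
The other patterns: stems whose last vowel is 'a' or 'i' add -im; stems whose last vowel is 'o' change the last vowel to 'u'; stems whose last vowel is 'e' insert -om- after the first vowel.
So vufdug → sovufdug.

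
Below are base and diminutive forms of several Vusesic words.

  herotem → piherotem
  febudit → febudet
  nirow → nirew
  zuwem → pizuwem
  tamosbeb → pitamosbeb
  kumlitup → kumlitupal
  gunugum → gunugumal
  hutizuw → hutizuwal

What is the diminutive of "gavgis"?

gavges

"gavgis" has last vowel 'i'. The one such stem in the data (febudit → febudet) changes the last vowel to 'e' (as does nirow), so the same rule applies.
The other patterns: stems whose last vowel is 'u' add -al; stems whose last vowel is 'e' add the prefix pi-.
So gavgis → gavges.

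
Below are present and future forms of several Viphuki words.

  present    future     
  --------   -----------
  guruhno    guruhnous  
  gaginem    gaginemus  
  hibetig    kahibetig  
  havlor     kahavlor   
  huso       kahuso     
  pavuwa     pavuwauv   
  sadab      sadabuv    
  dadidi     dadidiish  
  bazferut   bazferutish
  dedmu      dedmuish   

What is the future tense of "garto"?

"garto" begins with g-. The stems beginning with g- (guruhno → guruhnous, gaginem → gaginemus) add -us.
So garto → gartous.

gartous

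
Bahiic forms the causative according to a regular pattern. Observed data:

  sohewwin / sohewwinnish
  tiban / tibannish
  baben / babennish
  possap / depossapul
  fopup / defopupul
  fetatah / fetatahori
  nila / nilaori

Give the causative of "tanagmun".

tiban and possap both have last vowel 'a' yet inflect differently (tibannish, depossapul), so the last vowel is not what conditions the rule; the final letter is.
"tanagmun" ends in -n. The stems ending in -n (sohewwin → sohewwinnish, tiban → tibannish, baben → babennish) double the final consonant and add -ish.
So tanagmun → tanagmunnish.

tanagmunnish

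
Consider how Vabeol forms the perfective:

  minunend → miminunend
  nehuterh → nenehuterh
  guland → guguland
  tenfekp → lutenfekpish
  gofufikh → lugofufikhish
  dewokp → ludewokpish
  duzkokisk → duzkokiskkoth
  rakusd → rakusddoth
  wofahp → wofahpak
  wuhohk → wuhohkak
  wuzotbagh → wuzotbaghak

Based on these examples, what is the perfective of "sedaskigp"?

nehuterh and gofufikh both end in -h yet inflect differently (nenehuterh, lugofufikhish), so the final letter is not what conditions the rule; the second-to-last letter is.
"sedaskigp" has second-to-last letter 'g'. The one such stem in the data (wuzotbagh → wuzotbaghak) adds -ak, so the same rule applies.
So sedaskigp → sedaskigpak.

sedaskigpak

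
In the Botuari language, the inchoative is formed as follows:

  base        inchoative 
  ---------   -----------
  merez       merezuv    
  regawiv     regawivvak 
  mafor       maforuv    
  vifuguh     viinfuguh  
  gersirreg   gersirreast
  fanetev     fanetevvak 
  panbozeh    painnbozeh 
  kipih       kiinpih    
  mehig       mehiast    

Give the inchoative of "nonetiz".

"nonetiz" ends in -z. The one such stem in the data (merez → merezuv) adds -uv, so the same rule applies.
The other patterns: stems ending in -g drop the final letter and add -ast; stems ending in -v double the final consonant and add -ak; stems ending in -h insert -in- after the first vowel.
So nonetiz → nonetizuv.

nonetizuv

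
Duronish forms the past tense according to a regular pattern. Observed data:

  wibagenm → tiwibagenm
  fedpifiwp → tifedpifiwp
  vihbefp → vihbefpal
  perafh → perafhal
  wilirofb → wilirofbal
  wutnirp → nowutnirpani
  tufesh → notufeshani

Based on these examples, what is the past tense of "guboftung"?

tiguboftung

fedpifiwp and vihbefp both end in -p yet inflect differently (tifedpifiwp, vihbefpal), so the final letter is not what conditions the rule; the second-to-last letter is.
"guboftung" has second-to-last letter 'n'. The one such stem in the data (wibagenm → tiwibagenm) adds the prefix ti-, so the same rule applies.
So guboftung → tiguboftung.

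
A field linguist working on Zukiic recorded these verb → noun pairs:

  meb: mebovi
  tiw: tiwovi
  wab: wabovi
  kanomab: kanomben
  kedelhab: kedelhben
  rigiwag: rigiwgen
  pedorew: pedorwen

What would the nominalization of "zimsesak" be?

zimsesken

"zimsesak" has 3 vowels. The stems with 3 vowels (kanomab → kanomben, kedelhab → kedelhben, rigiwag → rigiwgen) delete the last vowel and add -en.
So zimsesak → zimsesken.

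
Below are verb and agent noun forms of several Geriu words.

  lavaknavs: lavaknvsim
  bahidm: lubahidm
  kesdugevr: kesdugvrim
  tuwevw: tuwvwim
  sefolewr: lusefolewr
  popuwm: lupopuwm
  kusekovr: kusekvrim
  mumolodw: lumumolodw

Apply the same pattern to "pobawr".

kusekovr and sefolewr both end in -r yet inflect differently (kusekvrim, lusefolewr), so the final letter is not what conditions the rule; the second-to-last letter is.
"pobawr" has second-to-last letter 'w'. The stems whose second-to-last letter is 'w' (popuwm → lupopuwm, sefolewr → lusefolewr) add the prefix lu-.
The other pattern: stems whose second-to-last letter is 'v' delete the last vowel and add -im.
So pobawr → lupobawr.

lupobawr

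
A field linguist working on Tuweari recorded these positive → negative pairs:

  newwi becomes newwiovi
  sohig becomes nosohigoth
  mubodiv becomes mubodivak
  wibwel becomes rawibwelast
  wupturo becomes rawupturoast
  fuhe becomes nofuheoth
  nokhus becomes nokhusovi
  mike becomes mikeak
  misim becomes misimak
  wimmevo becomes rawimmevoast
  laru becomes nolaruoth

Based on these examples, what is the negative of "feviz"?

nofevizoth

mike and fuhe both end in -e yet inflect differently (mikeak, nofuheoth), so the final letter is not what conditions the rule; the first letter is.
"feviz" begins with f-. The one such stem in the data (fuhe → nofuheoth) adds no- … -oth around the stem, so the same rule applies.
So feviz → nofevizoth.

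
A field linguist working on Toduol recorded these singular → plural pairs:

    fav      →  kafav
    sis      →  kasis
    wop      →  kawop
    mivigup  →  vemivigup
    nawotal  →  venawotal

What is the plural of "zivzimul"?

mivigup and wop both end in -p yet inflect differently (vemivigup, kawop), so the final letter is not what conditions the rule; the number of vowels is.
"zivzimul" has 3 vowels. The stems with 3 vowels (nawotal → venawotal, mivigup → vemivigup) add the prefix ve-.
The other pattern: stems with 1 vowel add the prefix ka-.
So zivzimul → vezivzimul.

vezivzimul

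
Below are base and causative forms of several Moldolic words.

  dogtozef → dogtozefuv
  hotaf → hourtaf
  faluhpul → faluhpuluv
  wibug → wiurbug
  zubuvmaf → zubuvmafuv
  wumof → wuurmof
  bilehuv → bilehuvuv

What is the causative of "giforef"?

hotaf and dogtozef both end in -f yet inflect differently (hourtaf, dogtozefuv), so the final letter is not what conditions the rule; the number of vowels is.
"giforef" has 3 vowels. The stems with 3 vowels (dogtozef → dogtozefuv, bilehuv → bilehuvuv, faluhpul → faluhpuluv) add -uv.
The other pattern: stems with 2 vowels insert -ur- after the first vowel.
So giforef → giforefuv.

giforefuv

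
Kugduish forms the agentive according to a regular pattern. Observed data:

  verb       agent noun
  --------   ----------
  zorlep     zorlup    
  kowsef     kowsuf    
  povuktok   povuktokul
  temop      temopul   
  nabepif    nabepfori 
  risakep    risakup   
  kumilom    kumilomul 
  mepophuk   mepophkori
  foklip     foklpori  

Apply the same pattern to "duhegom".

"duhegom" has last vowel 'o'. The stems whose last vowel is 'o' (temop → temopul, povuktok → povuktokul, kumilom → kumilomul) add -ul.
The other patterns: stems whose last vowel is 'e' change the last vowel to 'u'; stems whose last vowel is 'i' or 'u' delete the last vowel and add -ori.
So duhegom → duhegomul.

duhegomul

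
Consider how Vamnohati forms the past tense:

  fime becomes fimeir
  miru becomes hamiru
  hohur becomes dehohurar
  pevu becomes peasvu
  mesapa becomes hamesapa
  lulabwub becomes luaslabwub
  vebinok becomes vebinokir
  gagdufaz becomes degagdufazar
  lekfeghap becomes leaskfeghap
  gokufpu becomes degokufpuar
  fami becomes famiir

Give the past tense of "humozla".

"humozla" begins with h-. The one such stem in the data (hohur → dehohurar) adds de- … -ar around the stem, so the same rule applies.
The other patterns: stems beginning with f- or v- add -ir; stems beginning with m- add the prefix ha-; stems beginning with l- or p- insert -as- after the first vowel.
So humozla → dehumozlaar.

dehumozlaar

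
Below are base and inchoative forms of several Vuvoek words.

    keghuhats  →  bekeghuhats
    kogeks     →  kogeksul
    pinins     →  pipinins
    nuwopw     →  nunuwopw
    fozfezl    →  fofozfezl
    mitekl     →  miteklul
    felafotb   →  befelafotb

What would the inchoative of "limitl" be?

belimitl

kogeks and keghuhats both end in -s yet inflect differently (kogeksul, bekeghuhats), so the final letter is not what conditions the rule; the second-to-last letter is.
"limitl" has second-to-last letter 't'. The stems whose second-to-last letter is 't' (keghuhats → bekeghuhats, felafotb → befelafotb) add the prefix be-.
The other patterns: stems whose second-to-last letter is 'k' add -ul; stems whose second-to-last letter is 'n', 'p' or 'z' repeat the first consonant+vowel as a prefix.
So limitl → belimitl.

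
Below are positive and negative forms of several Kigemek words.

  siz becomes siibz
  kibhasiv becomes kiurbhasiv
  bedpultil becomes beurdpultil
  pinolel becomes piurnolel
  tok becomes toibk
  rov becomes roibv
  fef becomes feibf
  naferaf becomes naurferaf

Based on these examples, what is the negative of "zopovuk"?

zourpovuk

"zopovuk" has 3 vowels. The stems with 3 vowels (naferaf → naurferaf, kibhasiv → kiurbhasiv, pinolel → piurnolel) insert -ur- after the first vowel.
The other pattern: stems with 1 vowel insert -ib- after the first vowel.
So zopovuk → zourpovuk.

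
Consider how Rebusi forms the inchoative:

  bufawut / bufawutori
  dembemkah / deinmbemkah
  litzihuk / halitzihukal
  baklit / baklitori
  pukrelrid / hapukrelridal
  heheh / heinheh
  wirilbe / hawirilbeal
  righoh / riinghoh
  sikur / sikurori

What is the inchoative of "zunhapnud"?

"zunhapnud" ends in -d. The one such stem in the data (pukrelrid → hapukrelridal) adds ha- … -al around the stem, so the same rule applies.
So zunhapnud → hazunhapnudal.

hazunhapnudal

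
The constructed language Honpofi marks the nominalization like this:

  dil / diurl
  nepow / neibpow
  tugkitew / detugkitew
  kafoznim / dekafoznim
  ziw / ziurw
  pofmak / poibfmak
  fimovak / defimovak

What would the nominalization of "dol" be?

ziw and nepow both end in -w yet inflect differently (ziurw, neibpow), so the final letter is not what conditions the rule; the number of vowels is.
"dol" has 1 vowel. The stems with 1 vowel (ziw → ziurw, dil → diurl) insert -ur- after the first vowel.
So dol → dourl.

dourl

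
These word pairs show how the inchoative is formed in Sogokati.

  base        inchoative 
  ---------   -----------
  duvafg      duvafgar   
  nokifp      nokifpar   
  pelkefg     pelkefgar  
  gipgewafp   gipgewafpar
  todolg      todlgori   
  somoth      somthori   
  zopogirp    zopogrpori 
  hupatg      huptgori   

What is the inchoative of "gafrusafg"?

duvafg and todolg both end in -g yet inflect differently (duvafgar, todlgori), so the final letter is not what conditions the rule; the second-to-last letter is.
"gafrusafg" has second-to-last letter 'f'. The stems whose second-to-last letter is 'f' (duvafg → duvafgar, nokifp → nokifpar, pelkefg → pelkefgar) add -ar.
So gafrusafg → gafrusafgar.

gafrusafgar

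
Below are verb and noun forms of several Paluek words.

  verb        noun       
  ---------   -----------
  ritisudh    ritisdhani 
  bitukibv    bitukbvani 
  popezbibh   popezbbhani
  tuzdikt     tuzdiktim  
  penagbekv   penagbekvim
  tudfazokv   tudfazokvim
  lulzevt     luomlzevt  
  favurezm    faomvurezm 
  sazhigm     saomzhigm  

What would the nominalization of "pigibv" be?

bitukibv and penagbekv both end in -v yet inflect differently (bitukbvani, penagbekvim), so the final letter is not what conditions the rule; the second-to-last letter is.
"pigibv" has second-to-last letter 'b'. The stems whose second-to-last letter is 'b' (bitukibv → bitukbvani, popezbibh → popezbbhani) delete the last vowel and add -ani.
So pigibv → pigbvani.

pigbvani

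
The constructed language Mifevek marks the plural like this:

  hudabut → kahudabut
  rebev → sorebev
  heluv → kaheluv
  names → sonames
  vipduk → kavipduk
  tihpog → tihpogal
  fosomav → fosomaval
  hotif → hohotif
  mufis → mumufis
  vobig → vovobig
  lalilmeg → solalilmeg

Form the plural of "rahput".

karahput

vobig and lalilmeg both end in -g yet inflect differently (vovobig, solalilmeg), so the final letter is not what conditions the rule; the last vowel is.
"rahput" has last vowel 'u'. The stems whose last vowel is 'u' (hudabut → kahudabut, heluv → kaheluv, vipduk → kavipduk) add the prefix ka-.
The other patterns: stems whose last vowel is 'i' repeat the first consonant+vowel as a prefix; stems whose last vowel is 'e' add the prefix so-; stems whose last vowel is 'a' or 'o' add -al.
So rahput → karahput.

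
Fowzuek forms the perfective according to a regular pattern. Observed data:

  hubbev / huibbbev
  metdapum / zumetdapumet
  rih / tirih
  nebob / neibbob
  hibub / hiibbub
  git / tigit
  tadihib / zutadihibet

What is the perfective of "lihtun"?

liibhtun

hibub and tadihib both end in -b yet inflect differently (hiibbub, zutadihibet), so the final letter is not what conditions the rule; the number of vowels is.
"lihtun" has 2 vowels. The stems with 2 vowels (hibub → hiibbub, nebob → neibbob, hubbev → huibbbev) insert -ib- after the first vowel.
So lihtun → liibhtun.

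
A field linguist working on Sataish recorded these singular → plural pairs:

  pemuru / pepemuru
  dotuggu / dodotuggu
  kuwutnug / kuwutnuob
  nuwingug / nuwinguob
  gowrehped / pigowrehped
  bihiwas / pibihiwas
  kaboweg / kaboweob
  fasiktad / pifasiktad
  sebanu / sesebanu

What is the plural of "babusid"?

pibabusid

kuwutnug and sebanu both have last vowel 'u' yet inflect differently (kuwutnuob, sesebanu), so the last vowel is not what conditions the rule; the final letter is.
"babusid" ends in -d. The stems ending in -d (fasiktad → pifasiktad, gowrehped → pigowrehped) add the prefix pi-.
The other patterns: stems ending in -g drop the final letter and add -ob; stems ending in -u repeat the first consonant+vowel as a prefix.
So babusid → pibabusid.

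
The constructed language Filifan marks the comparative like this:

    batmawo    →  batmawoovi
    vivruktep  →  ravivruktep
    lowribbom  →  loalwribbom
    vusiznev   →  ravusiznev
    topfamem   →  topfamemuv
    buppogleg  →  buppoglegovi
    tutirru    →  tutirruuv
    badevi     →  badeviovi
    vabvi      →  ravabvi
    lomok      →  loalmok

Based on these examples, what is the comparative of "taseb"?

tasebuv

"taseb" begins with t-. The stems beginning with t- (tutirru → tutirruuv, topfamem → topfamemuv) add -uv.
The other patterns: stems beginning with v- add the prefix ra-; stems beginning with b- add -ovi; stems beginning with l- insert -al- after the first vowel.
So taseb → tasebuv.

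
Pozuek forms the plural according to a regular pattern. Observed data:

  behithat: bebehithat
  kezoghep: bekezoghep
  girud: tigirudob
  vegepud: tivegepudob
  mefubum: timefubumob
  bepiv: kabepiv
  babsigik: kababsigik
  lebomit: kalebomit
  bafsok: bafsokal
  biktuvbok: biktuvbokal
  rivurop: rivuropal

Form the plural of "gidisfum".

"gidisfum" has last vowel 'u'. The stems whose last vowel is 'u' (girud → tigirudob, vegepud → tivegepudob, mefubum → timefubumob) add ti- … -ob around the stem.
So gidisfum → tigidisfumob.

tigidisfumob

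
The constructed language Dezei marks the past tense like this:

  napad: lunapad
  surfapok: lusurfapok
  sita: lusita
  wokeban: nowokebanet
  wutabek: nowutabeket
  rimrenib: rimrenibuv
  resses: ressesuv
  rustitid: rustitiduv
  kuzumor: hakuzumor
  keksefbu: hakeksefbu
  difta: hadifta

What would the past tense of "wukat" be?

"wukat" begins with w-. The stems beginning with w- (wokeban → nowokebanet, wutabek → nowutabeket) add no- … -et around the stem.
The other patterns: stems beginning with n- or s- add the prefix lu-; stems beginning with r- add -uv; stems beginning with d- or k- add the prefix ha-.
So wukat → nowukatet.

nowukatet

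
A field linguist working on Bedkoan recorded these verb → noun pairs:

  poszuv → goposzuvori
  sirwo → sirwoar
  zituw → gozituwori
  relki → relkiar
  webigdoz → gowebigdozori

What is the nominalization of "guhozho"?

guhozhoar

sirwo and webigdoz both have last vowel 'o' yet inflect differently (sirwoar, gowebigdozori), so the last vowel is not what conditions the rule; whether the stem ends in a vowel or a consonant is.
"guhozho" ends in a vowel. The stems ending in a vowel (relki → relkiar, sirwo → sirwoar) add -ar.
So guhozho → guhozhoar.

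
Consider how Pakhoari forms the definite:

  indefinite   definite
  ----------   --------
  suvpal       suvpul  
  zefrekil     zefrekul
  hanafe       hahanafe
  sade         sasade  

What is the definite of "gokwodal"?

gokwodul

suvpal and sade both begin with s- yet inflect differently (suvpul, sasade), so the first letter is not what conditions the rule; the final letter is.
"gokwodal" ends in -l. The stems ending in -l (suvpal → suvpul, zefrekil → zefrekul) change the last vowel to 'u'.
So gokwodal → gokwodul.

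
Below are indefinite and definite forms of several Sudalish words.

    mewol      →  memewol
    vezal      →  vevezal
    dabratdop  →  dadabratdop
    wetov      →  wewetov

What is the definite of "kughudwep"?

kukughudwep

Every pair shown (mewol → memewol, vezal → vevezal, dabratdop → dadabratdop, …) follows the same rule: repeat the first consonant+vowel as a prefix.
So kughudwep → kukughudwep.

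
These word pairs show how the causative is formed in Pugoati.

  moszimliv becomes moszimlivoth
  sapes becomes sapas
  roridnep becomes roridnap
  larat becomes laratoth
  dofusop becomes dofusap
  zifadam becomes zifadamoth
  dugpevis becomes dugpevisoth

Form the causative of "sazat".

dugpevis and sapes both end in -s yet inflect differently (dugpevisoth, sapas), so the final letter is not what conditions the rule; the last vowel is.
"sazat" has last vowel 'a'. The stems whose last vowel is 'a' (zifadam → zifadamoth, larat → laratoth) add -oth.
So sazat → sazatoth.

sazatoth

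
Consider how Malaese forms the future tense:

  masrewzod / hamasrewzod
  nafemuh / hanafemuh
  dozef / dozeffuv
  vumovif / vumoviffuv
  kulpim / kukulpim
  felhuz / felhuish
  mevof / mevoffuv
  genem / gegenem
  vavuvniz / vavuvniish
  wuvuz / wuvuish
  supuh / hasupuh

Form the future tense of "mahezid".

"mahezid" ends in -d. The one such stem in the data (masrewzod → hamasrewzod) adds the prefix ha-, so the same rule applies.
The other patterns: stems ending in -f double the final consonant and add -uv; stems ending in -z drop the final letter and add -ish; stems ending in -m repeat the first consonant+vowel as a prefix.
So mahezid → hamahezid.

hamahezid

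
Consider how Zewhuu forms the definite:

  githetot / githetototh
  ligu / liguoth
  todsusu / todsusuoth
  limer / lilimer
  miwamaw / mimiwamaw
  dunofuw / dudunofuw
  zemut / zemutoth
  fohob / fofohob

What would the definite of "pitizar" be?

"pitizar" ends in -r. The one such stem in the data (limer → lilimer) repeats the first consonant+vowel as a prefix (as do dunofuw, fohob), so the same rule applies.
So pitizar → pipitizar.

pipitizar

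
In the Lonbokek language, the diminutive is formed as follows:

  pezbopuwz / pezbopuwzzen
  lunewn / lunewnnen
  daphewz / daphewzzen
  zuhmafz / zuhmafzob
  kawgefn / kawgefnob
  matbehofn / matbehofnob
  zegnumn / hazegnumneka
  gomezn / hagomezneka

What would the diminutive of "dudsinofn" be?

dudsinofnob

"dudsinofn" has second-to-last letter 'f'. The stems whose second-to-last letter is 'f' (zuhmafz → zuhmafzob, kawgefn → kawgefnob, matbehofn → matbehofnob) add -ob.
The other patterns: stems whose second-to-last letter is 'w' double the final consonant and add -en; stems whose second-to-last letter is 'm' or 'z' add ha- … -eka around the stem.
So dudsinofn → dudsinofnob.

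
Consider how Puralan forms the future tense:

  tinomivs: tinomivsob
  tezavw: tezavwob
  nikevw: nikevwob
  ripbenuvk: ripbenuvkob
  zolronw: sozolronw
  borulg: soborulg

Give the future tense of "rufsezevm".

tezavw and zolronw both end in -w yet inflect differently (tezavwob, sozolronw), so the final letter is not what conditions the rule; the second-to-last letter is.
"rufsezevm" has second-to-last letter 'v'. The stems whose second-to-last letter is 'v' (tinomivs → tinomivsob, tezavw → tezavwob, nikevw → nikevwob) add -ob.
The other pattern: stems whose second-to-last letter is 'l' or 'n' add the prefix so-.
So rufsezevm → rufsezevmob.

rufsezevmob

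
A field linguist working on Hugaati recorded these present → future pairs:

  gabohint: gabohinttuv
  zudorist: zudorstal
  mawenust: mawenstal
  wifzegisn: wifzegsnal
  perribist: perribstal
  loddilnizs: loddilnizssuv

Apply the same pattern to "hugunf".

hugunffuv

perribist and gabohint both end in -t yet inflect differently (perribstal, gabohinttuv), so the final letter is not what conditions the rule; the second-to-last letter is.
"hugunf" has second-to-last letter 'n'. The one such stem in the data (gabohint → gabohinttuv) doubles the final consonant and adds -uv (as does loddilnizs), so the same rule applies.
So hugunf → hugunffuv.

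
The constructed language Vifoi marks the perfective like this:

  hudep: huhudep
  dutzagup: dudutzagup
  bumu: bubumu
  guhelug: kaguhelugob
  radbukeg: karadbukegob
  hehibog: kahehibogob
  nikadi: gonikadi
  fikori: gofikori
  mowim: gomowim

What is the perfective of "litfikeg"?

"litfikeg" ends in -g. The stems ending in -g (guhelug → kaguhelugob, radbukeg → karadbukegob, hehibog → kahehibogob) add ka- … -ob around the stem.
So litfikeg → kalitfikegob.

kalitfikegob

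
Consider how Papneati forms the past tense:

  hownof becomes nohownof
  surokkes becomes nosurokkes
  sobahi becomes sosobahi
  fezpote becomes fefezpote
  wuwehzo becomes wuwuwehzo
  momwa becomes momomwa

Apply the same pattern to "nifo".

"nifo" ends in a vowel. The stems ending in a vowel (sobahi → sosobahi, fezpote → fefezpote, wuwehzo → wuwuwehzo) repeat the first consonant+vowel as a prefix.
The other pattern: stems ending in a consonant add the prefix no-.
So nifo → ninifo.

ninifo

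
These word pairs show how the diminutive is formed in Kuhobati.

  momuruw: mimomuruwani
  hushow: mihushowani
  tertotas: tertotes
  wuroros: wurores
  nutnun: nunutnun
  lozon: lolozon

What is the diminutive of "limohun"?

lilimohun

hushow and wuroros both have last vowel 'o' yet inflect differently (mihushowani, wurores), so the last vowel is not what conditions the rule; the final letter is.
"limohun" ends in -n. The stems ending in -n (nutnun → nunutnun, lozon → lolozon) repeat the first consonant+vowel as a prefix.
So limohun → lilimohun.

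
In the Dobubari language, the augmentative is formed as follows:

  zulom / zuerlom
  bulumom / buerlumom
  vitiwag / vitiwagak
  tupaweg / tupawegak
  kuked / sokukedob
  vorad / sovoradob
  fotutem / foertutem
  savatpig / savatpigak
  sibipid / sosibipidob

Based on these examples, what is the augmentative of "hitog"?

tupaweg and kuked both have last vowel 'e' yet inflect differently (tupawegak, sokukedob), so the last vowel is not what conditions the rule; the final letter is.
"hitog" ends in -g. The stems ending in -g (tupaweg → tupawegak, savatpig → savatpigak, vitiwag → vitiwagak) add -ak.
The other patterns: stems ending in -d add so- … -ob around the stem; stems ending in -m insert -er- after the first vowel.
So hitog → hitogak.

hitogak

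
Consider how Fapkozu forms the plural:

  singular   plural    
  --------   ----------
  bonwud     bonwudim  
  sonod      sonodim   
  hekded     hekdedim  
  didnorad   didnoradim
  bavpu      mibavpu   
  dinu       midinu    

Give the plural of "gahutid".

bonwud and bavpu both have last vowel 'u' yet inflect differently (bonwudim, mibavpu), so the last vowel is not what conditions the rule; the final letter is.
"gahutid" ends in -d. The stems ending in -d (bonwud → bonwudim, sonod → sonodim, hekded → hekdedim) add -im.
The other pattern: stems ending in -u add the prefix mi-.
So gahutid → gahutidim.

gahutidim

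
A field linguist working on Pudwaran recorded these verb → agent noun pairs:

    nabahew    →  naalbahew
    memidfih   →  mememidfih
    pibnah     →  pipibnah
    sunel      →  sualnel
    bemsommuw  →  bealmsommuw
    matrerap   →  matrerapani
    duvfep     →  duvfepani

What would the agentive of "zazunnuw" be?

zaalzunnuw

pibnah and matrerap both have last vowel 'a' yet inflect differently (pipibnah, matrerapani), so the last vowel is not what conditions the rule; the final letter is.
"zazunnuw" ends in -w. The stems ending in -w (nabahew → naalbahew, bemsommuw → bealmsommuw) insert -al- after the first vowel.
The other patterns: stems ending in -h repeat the first consonant+vowel as a prefix; stems ending in -p add -ani.
So zazunnuw → zaalzunnuw.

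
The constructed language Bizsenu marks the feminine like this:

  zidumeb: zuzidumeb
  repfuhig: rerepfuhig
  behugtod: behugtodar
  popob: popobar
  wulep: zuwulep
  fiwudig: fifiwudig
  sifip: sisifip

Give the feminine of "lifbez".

zulifbez

sifip and wulep both end in -p yet inflect differently (sisifip, zuwulep), so the final letter is not what conditions the rule; the last vowel is.
"lifbez" has last vowel 'e'. The stems whose last vowel is 'e' (zidumeb → zuzidumeb, wulep → zuwulep) add the prefix zu-.
The other patterns: stems whose last vowel is 'i' repeat the first consonant+vowel as a prefix; stems whose last vowel is 'o' add -ar.
So lifbez → zulifbez.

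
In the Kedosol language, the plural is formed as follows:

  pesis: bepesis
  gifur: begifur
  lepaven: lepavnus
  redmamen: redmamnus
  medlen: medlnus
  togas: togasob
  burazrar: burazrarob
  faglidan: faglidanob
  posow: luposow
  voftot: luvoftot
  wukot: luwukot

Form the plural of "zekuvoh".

luzekuvoh

"zekuvoh" has last vowel 'o'. The stems whose last vowel is 'o' (posow → luposow, voftot → luvoftot, wukot → luwukot) add the prefix lu-.
The other patterns: stems whose last vowel is 'i' or 'u' add the prefix be-; stems whose last vowel is 'e' delete the last vowel and add -us; stems whose last vowel is 'a' add -ob.
So zekuvoh → luzekuvoh.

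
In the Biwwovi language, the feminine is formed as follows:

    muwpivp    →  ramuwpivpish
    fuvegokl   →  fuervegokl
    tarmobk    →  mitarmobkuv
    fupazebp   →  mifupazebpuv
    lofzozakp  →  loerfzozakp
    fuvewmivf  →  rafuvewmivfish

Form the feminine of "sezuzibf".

lofzozakp and muwpivp both end in -p yet inflect differently (loerfzozakp, ramuwpivpish), so the final letter is not what conditions the rule; the second-to-last letter is.
"sezuzibf" has second-to-last letter 'b'. The stems whose second-to-last letter is 'b' (fupazebp → mifupazebpuv, tarmobk → mitarmobkuv) add mi- … -uv around the stem.
The other patterns: stems whose second-to-last letter is 'k' insert -er- after the first vowel; stems whose second-to-last letter is 'v' add ra- … -ish around the stem.
So sezuzibf → misezuzibfuv.

misezuzibfuv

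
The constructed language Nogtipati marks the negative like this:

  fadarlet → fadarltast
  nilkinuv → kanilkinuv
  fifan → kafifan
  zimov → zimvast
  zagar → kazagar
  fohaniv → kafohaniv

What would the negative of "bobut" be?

kabobut

"bobut" has last vowel 'u'. The one such stem in the data (nilkinuv → kanilkinuv) adds the prefix ka-, so the same rule applies.
The other pattern: stems whose last vowel is 'e' or 'o' delete the last vowel and add -ast.
So bobut → kabobut.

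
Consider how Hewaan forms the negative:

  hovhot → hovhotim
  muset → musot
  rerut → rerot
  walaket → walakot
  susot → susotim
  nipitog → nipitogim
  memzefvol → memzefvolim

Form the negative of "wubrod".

wubrodim

susot and rerut both end in -t yet inflect differently (susotim, rerot), so the final letter is not what conditions the rule; the last vowel is.
"wubrod" has last vowel 'o'. The stems whose last vowel is 'o' (nipitog → nipitogim, memzefvol → memzefvolim, susot → susotim) add -im.
The other pattern: stems whose last vowel is 'e' or 'u' change the last vowel to 'o'.
So wubrod → wubrodim.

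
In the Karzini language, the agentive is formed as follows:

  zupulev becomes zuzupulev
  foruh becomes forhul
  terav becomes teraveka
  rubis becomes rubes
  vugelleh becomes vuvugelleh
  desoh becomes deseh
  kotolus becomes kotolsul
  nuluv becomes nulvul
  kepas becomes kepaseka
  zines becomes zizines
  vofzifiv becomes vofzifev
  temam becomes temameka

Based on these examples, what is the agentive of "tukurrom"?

tukurrem

kepas and zines both end in -s yet inflect differently (kepaseka, zizines), so the final letter is not what conditions the rule; the last vowel is.
"tukurrom" has last vowel 'o'. The one such stem in the data (desoh → deseh) changes the last vowel to 'e' (as do rubis, vofzifiv), so the same rule applies.
The other patterns: stems whose last vowel is 'a' add -eka; stems whose last vowel is 'e' repeat the first consonant+vowel as a prefix; stems whose last vowel is 'u' delete the last vowel and add -ul.
So tukurrom → tukurrem.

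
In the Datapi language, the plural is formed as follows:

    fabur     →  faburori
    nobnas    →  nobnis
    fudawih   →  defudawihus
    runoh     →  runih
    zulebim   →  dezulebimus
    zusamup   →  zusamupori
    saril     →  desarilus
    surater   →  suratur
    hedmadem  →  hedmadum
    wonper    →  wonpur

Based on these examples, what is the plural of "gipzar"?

gipzir

hedmadem and zulebim both end in -m yet inflect differently (hedmadum, dezulebimus), so the final letter is not what conditions the rule; the last vowel is.
"gipzar" has last vowel 'a'. The one such stem in the data (nobnas → nobnis) changes the last vowel to 'i' (as does runoh), so the same rule applies.
The other patterns: stems whose last vowel is 'e' change the last vowel to 'u'; stems whose last vowel is 'i' add de- … -us around the stem; stems whose last vowel is 'u' add -ori.
So gipzar → gipzir.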